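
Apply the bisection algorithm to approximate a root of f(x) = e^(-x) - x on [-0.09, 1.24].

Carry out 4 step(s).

f(x) = e^(-x) - x
Initial interval: [-0.09, 1.24]

Iteration 1:
  c_1 = (-0.090000 + 1.240000)/2 = 0.575000
  f(c_1) = f(0.575000) = -0.012295
  f(a) × f(c) < 0, new interval: [-0.090000, 0.575000]
Iteration 2:
  c_2 = (-0.090000 + 0.575000)/2 = 0.242500
  f(c_2) = f(0.242500) = 0.542164
  f(a) × f(c) ≥ 0, new interval: [0.242500, 0.575000]
Iteration 3:
  c_3 = (0.242500 + 0.575000)/2 = 0.408750
  f(c_3) = f(0.408750) = 0.255730
  f(a) × f(c) ≥ 0, new interval: [0.408750, 0.575000]
Iteration 4:
  c_4 = (0.408750 + 0.575000)/2 = 0.491875
  f(c_4) = f(0.491875) = 0.119604
  f(a) × f(c) ≥ 0, new interval: [0.491875, 0.575000]

After 4 iteration(s), the approximation is c_4 = 0.491875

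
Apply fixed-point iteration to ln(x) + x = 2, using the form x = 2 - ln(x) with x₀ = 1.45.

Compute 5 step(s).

Equation: ln(x) + x = 2
Fixed-point form: x = 2 - ln(x)
x₀ = 1.45

x_1 = g(1.450000) = 1.628436
x_2 = g(1.628436) = 1.512380
x_3 = g(1.512380) = 1.586316
x_4 = g(1.586316) = 1.538586
x_5 = g(1.538586) = 1.569136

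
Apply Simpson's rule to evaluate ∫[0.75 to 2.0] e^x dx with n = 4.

f(x) = e^x
a = 0.75, b = 2.0, n = 4
h = (b - a)/n = 0.312500

Simpson's rule: (h/3)[f(x₀) + 4f(x₁) + 2f(x₂) + ... + f(xₙ)]

x_0 = 0.7500, f(x_0) = 2.117000, coefficient = 1
x_1 = 1.0625, f(x_1) = 2.893596, coefficient = 4
x_2 = 1.3750, f(x_2) = 3.955077, coefficient = 2
x_3 = 1.6875, f(x_3) = 5.405949, coefficient = 4
x_4 = 2.0000, f(x_4) = 7.389056, coefficient = 1

I ≈ (0.312500/3) × 50.614389 = 5.272332
Exact value: 5.272056
Error: 0.000276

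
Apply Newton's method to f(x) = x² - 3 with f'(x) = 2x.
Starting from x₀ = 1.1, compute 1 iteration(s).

f(x) = x² - 3
f'(x) = 2x
x₀ = 1.1

Newton-Raphson formula: x_{n+1} = x_n - f(x_n)/f'(x_n)

Iteration 1:
  f(1.100000) = -1.790000
  f'(1.100000) = 2.200000
  x_1 = 1.100000 - (-1.790000)/2.200000 = 1.913636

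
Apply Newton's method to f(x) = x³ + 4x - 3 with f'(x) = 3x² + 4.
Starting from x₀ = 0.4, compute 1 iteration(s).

f(x) = x³ + 4x - 3
f'(x) = 3x² + 4
x₀ = 0.4

Newton-Raphson formula: x_{n+1} = x_n - f(x_n)/f'(x_n)

Iteration 1:
  f(0.400000) = -1.336000
  f'(0.400000) = 4.480000
  x_1 = 0.400000 - (-1.336000)/4.480000 = 0.698214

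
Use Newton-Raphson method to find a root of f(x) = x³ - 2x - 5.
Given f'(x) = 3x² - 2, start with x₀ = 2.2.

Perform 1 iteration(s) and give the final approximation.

f(x) = x³ - 2x - 5
f'(x) = 3x² - 2
x₀ = 2.2

Newton-Raphson formula: x_{n+1} = x_n - f(x_n)/f'(x_n)

Iteration 1:
  f(2.200000) = 1.248000
  f'(2.200000) = 12.520000
  x_1 = 2.200000 - 1.248000/12.520000 = 2.100319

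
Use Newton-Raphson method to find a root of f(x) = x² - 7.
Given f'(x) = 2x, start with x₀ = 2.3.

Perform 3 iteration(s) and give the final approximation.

f(x) = x² - 7
f'(x) = 2x
x₀ = 2.3

Newton-Raphson formula: x_{n+1} = x_n - f(x_n)/f'(x_n)

Iteration 1:
  f(2.300000) = -1.710000
  f'(2.300000) = 4.600000
  x_1 = 2.300000 - (-1.710000)/4.600000 = 2.671739
Iteration 2:
  f(2.671739) = 0.138190
  f'(2.671739) = 5.343478
  x_2 = 2.671739 - 0.138190/5.343478 = 2.645878
Iteration 3:
  f(2.645878) = 0.000669
  f'(2.645878) = 5.291755
  x_3 = 2.645878 - 0.000669/5.291755 = 2.645751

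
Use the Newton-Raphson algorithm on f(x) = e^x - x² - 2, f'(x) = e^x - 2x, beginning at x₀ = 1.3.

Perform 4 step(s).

f(x) = e^x - x² - 2
f'(x) = e^x - 2x
x₀ = 1.3

Newton-Raphson formula: x_{n+1} = x_n - f(x_n)/f'(x_n)

Iteration 1:
  f(1.300000) = -0.020703
  f'(1.300000) = 1.069297
  x_1 = 1.300000 - (-0.020703)/1.069297 = 1.319362
Iteration 2:
  f(1.319362) = 0.000317
  f'(1.319362) = 1.102309
  x_2 = 1.319362 - 0.000317/1.102309 = 1.319074
Iteration 3:
  f(1.319074) = 0.000000
  f'(1.319074) = 1.101808
  x_3 = 1.319074 - 0.000000/1.101808 = 1.319074
Iteration 4:
  f(1.319074) = 0.000000
  f'(1.319074) = 1.101808
  x_4 = 1.319074 - 0.000000/1.101808 = 1.319074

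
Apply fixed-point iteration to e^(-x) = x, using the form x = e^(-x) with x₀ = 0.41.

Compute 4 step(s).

Equation: e^(-x) = x
Fixed-point form: x = e^(-x)
x₀ = 0.41

x_1 = g(0.410000) = 0.663650
x_2 = g(0.663650) = 0.514968
x_3 = g(0.514968) = 0.597520
x_4 = g(0.597520) = 0.550175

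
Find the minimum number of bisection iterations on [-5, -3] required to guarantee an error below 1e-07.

We need (b-a)/2^n ≤ 1e-07
(-3 - (-5))/2^n ≤ 1e-07
2/2^n ≤ 1e-07
2^n ≥ 20000000
n ≥ log₂(20000000) = 24.25
n ≥ 25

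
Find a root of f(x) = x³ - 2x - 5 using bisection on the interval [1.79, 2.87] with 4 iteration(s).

f(x) = x³ - 2x - 5
Initial interval: [1.79, 2.87]

Iteration 1:
  c_1 = (1.790000 + 2.870000)/2 = 2.330000
  f(c_1) = f(2.330000) = 2.989337
  f(a) × f(c) < 0, new interval: [1.790000, 2.330000]
Iteration 2:
  c_2 = (1.790000 + 2.330000)/2 = 2.060000
  f(c_2) = f(2.060000) = -0.378184
  f(a) × f(c) ≥ 0, new interval: [2.060000, 2.330000]
Iteration 3:
  c_3 = (2.060000 + 2.330000)/2 = 2.195000
  f(c_3) = f(2.195000) = 1.185565
  f(a) × f(c) < 0, new interval: [2.060000, 2.195000]
Iteration 4:
  c_4 = (2.060000 + 2.195000)/2 = 2.127500
  f(c_4) = f(2.127500) = 0.374610
  f(a) × f(c) < 0, new interval: [2.060000, 2.127500]

After 4 iteration(s), the approximation is c_4 = 2.127500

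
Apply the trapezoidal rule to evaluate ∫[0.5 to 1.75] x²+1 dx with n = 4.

f(x) = x²+1
a = 0.5, b = 1.75, n = 4
h = (b - a)/n = 0.312500

Trapezoidal rule: (h/2)[f(x₀) + 2f(x₁) + 2f(x₂) + ... + f(xₙ)]

x_0 = 0.5000, f(x_0) = 1.250000, coefficient = 1
x_1 = 0.8125, f(x_1) = 1.660156, coefficient = 2
x_2 = 1.1250, f(x_2) = 2.265625, coefficient = 2
x_3 = 1.4375, f(x_3) = 3.066406, coefficient = 2
x_4 = 1.7500, f(x_4) = 4.062500, coefficient = 1

I ≈ (0.312500/2) × 19.296875 = 3.015137
Exact value: 2.994792
Error: 0.020345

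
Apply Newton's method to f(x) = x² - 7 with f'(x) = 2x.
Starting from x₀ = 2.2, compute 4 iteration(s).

f(x) = x² - 7
f'(x) = 2x
x₀ = 2.2

Newton-Raphson formula: x_{n+1} = x_n - f(x_n)/f'(x_n)

Iteration 1:
  f(2.200000) = -2.160000
  f'(2.200000) = 4.400000
  x_1 = 2.200000 - (-2.160000)/4.400000 = 2.690909
Iteration 2:
  f(2.690909) = 0.240992
  f'(2.690909) = 5.381818
  x_2 = 2.690909 - 0.240992/5.381818 = 2.646130
Iteration 3:
  f(2.646130) = 0.002005
  f'(2.646130) = 5.292260
  x_3 = 2.646130 - 0.002005/5.292260 = 2.645751
Iteration 4:
  f(2.645751) = 0.000000
  f'(2.645751) = 5.291503
  x_4 = 2.645751 - 0.000000/5.291503 = 2.645751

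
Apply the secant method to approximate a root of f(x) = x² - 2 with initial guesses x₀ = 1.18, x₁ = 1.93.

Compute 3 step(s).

f(x) = x² - 2
x₀ = 1.18, x₁ = 1.93

Secant formula: x_{n+1} = x_n - f(x_n)(x_n - x_{n-1})/(f(x_n) - f(x_{n-1}))

Iteration 1:
  f(1.180000) = -0.607600
  f(1.930000) = 1.724900
  x_2 = 1.930000 - 1.724900×(1.930000 - 1.180000)/(1.724900 - (-0.607600))
       = 1.375370
Iteration 2:
  f(1.930000) = 1.724900
  f(1.375370) = -0.108358
  x_3 = 1.375370 - (-0.108358)×(1.375370 - 1.930000)/(-0.108358 - 1.724900)
       = 1.408152
Iteration 3:
  f(1.375370) = -0.108358
  f(1.408152) = -0.017107
  x_4 = 1.408152 - (-0.017107)×(1.408152 - 1.375370)/(-0.017107 - (-0.108358))
       = 1.414298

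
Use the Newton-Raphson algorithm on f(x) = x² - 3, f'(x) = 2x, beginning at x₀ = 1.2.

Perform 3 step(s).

f(x) = x² - 3
f'(x) = 2x
x₀ = 1.2

Newton-Raphson formula: x_{n+1} = x_n - f(x_n)/f'(x_n)

Iteration 1:
  f(1.200000) = -1.560000
  f'(1.200000) = 2.400000
  x_1 = 1.200000 - (-1.560000)/2.400000 = 1.850000
Iteration 2:
  f(1.850000) = 0.422500
  f'(1.850000) = 3.700000
  x_2 = 1.850000 - 0.422500/3.700000 = 1.735811
Iteration 3:
  f(1.735811) = 0.013039
  f'(1.735811) = 3.471622
  x_3 = 1.735811 - 0.013039/3.471622 = 1.732055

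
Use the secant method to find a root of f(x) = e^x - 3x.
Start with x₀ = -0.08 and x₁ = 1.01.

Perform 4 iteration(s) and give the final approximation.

f(x) = e^x - 3x
x₀ = -0.08, x₁ = 1.01

Secant formula: x_{n+1} = x_n - f(x_n)(x_n - x_{n-1})/(f(x_n) - f(x_{n-1}))

Iteration 1:
  f(-0.080000) = 1.163116
  f(1.010000) = -0.284399
  x_2 = 1.010000 - (-0.284399)×(1.010000 - (-0.080000))/(-0.284399 - 1.163116)
       = 0.795843
Iteration 2:
  f(1.010000) = -0.284399
  f(0.795843) = -0.171221
  x_3 = 0.795843 - (-0.171221)×(0.795843 - 1.010000)/(-0.171221 - (-0.284399))
       = 0.471858
Iteration 3:
  f(0.795843) = -0.171221
  f(0.471858) = 0.187395
  x_4 = 0.471858 - 0.187395×(0.471858 - 0.795843)/(0.187395 - (-0.171221))
       = 0.641157
Iteration 4:
  f(0.471858) = 0.187395
  f(0.641157) = -0.024795
  x_5 = 0.641157 - (-0.024795)×(0.641157 - 0.471858)/(-0.024795 - 0.187395)
       = 0.621374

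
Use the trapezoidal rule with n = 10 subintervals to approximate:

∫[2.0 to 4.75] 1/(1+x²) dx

f(x) = 1/(1+x²)
a = 2.0, b = 4.75, n = 10
h = (b - a)/n = 0.275000

Trapezoidal rule: (h/2)[f(x₀) + 2f(x₁) + 2f(x₂) + ... + f(xₙ)]

x_0 = 2.0000, f(x_0) = 0.200000, coefficient = 1
x_1 = 2.2750, f(x_1) = 0.161927, coefficient = 2
x_2 = 2.5500, f(x_2) = 0.133289, coefficient = 2
x_3 = 2.8250, f(x_3) = 0.111351, coefficient = 2
x_4 = 3.1000, f(x_4) = 0.094251, coefficient = 2
x_5 = 3.3750, f(x_5) = 0.080706, coefficient = 2
x_6 = 3.6500, f(x_6) = 0.069820, coefficient = 2
x_7 = 3.9250, f(x_7) = 0.060955, coefficient = 2
x_8 = 4.2000, f(x_8) = 0.053648, coefficient = 2
x_9 = 4.4750, f(x_9) = 0.047561, coefficient = 2
x_10 = 4.7500, f(x_10) = 0.042440, coefficient = 1

I ≈ (0.275000/2) × 1.869455 = 0.257050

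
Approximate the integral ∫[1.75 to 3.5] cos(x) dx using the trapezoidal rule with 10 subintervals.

f(x) = cos(x)
a = 1.75, b = 3.5, n = 10
h = (b - a)/n = 0.175000

Trapezoidal rule: (h/2)[f(x₀) + 2f(x₁) + 2f(x₂) + ... + f(xₙ)]

x_0 = 1.7500, f(x_0) = -0.178246, coefficient = 1
x_1 = 1.9250, f(x_1) = -0.346844, coefficient = 2
x_2 = 2.1000, f(x_2) = -0.504846, coefficient = 2
x_3 = 2.2750, f(x_3) = -0.647427, coefficient = 2
x_4 = 2.4500, f(x_4) = -0.770231, coefficient = 2
x_5 = 2.6250, f(x_5) = -0.869507, coefficient = 2
x_6 = 2.8000, f(x_6) = -0.942222, coefficient = 2
x_7 = 2.9750, f(x_7) = -0.986156, coefficient = 2
x_8 = 3.1500, f(x_8) = -0.999965, coefficient = 2
x_9 = 3.3250, f(x_9) = -0.983228, coefficient = 2
x_10 = 3.5000, f(x_10) = -0.936457, coefficient = 1

I ≈ (0.175000/2) × -15.215554 = -1.331361
Exact value: -1.334769
Error: 0.003408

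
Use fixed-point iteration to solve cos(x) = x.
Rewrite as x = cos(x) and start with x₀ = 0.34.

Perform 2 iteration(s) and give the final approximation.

Equation: cos(x) = x
Fixed-point form: x = cos(x)
x₀ = 0.34

x_1 = g(0.340000) = 0.942755
x_2 = g(0.942755) = 0.587561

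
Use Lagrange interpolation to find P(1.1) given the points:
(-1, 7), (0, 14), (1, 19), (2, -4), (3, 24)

Lagrange interpolation formula:
P(x) = Σ yᵢ × Lᵢ(x)
where Lᵢ(x) = Π_{j≠i} (x - xⱼ)/(xᵢ - xⱼ)

L_0(1.1) = (1.1 - 0)/(-1 - 0) × (1.1 - 1)/(-1 - 1) × (1.1 - 2)/(-1 - 2) × (1.1 - 3)/(-1 - 3) = 0.007838
L_1(1.1) = (1.1 - (-1))/(0 - (-1)) × (1.1 - 1)/(0 - 1) × (1.1 - 2)/(0 - 2) × (1.1 - 3)/(0 - 3) = -0.059850
L_2(1.1) = (1.1 - (-1))/(1 - (-1)) × (1.1 - 0)/(1 - 0) × (1.1 - 2)/(1 - 2) × (1.1 - 3)/(1 - 3) = 0.987525
L_3(1.1) = (1.1 - (-1))/(2 - (-1)) × (1.1 - 0)/(2 - 0) × (1.1 - 1)/(2 - 1) × (1.1 - 3)/(2 - 3) = 0.073150
L_4(1.1) = (1.1 - (-1))/(3 - (-1)) × (1.1 - 0)/(3 - 0) × (1.1 - 1)/(3 - 1) × (1.1 - 2)/(3 - 2) = -0.008663

P(1.1) = 7×L_0(1.1) + 14×L_1(1.1) + 19×L_2(1.1) + (-4)×L_3(1.1) + 24×L_4(1.1)
P(1.1) = 17.479438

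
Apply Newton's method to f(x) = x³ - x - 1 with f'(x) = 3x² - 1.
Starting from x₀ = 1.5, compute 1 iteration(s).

f(x) = x³ - x - 1
f'(x) = 3x² - 1
x₀ = 1.5

Newton-Raphson formula: x_{n+1} = x_n - f(x_n)/f'(x_n)

Iteration 1:
  f(1.500000) = 0.875000
  f'(1.500000) = 5.750000
  x_1 = 1.500000 - 0.875000/5.750000 = 1.347826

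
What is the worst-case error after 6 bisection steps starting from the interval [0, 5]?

Bisection error bound: |error| ≤ (b-a)/2^n
|error| ≤ (5 - 0)/2^6 = 5/2^6
|error| ≤ 0.0781250000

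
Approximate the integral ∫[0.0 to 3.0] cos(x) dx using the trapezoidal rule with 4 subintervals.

f(x) = cos(x)
a = 0.0, b = 3.0, n = 4
h = (b - a)/n = 0.750000

Trapezoidal rule: (h/2)[f(x₀) + 2f(x₁) + 2f(x₂) + ... + f(xₙ)]

x_0 = 0.0000, f(x_0) = 1.000000, coefficient = 1
x_1 = 0.7500, f(x_1) = 0.731689, coefficient = 2
x_2 = 1.5000, f(x_2) = 0.070737, coefficient = 2
x_3 = 2.2500, f(x_3) = -0.628174, coefficient = 2
x_4 = 3.0000, f(x_4) = -0.989992, coefficient = 1

I ≈ (0.750000/2) × 0.358512 = 0.134442
Exact value: 0.141120
Error: 0.006678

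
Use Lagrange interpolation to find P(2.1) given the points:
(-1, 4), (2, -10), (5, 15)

Lagrange interpolation formula:
P(x) = Σ yᵢ × Lᵢ(x)
where Lᵢ(x) = Π_{j≠i} (x - xⱼ)/(xᵢ - xⱼ)

L_0(2.1) = (2.1 - 2)/(-1 - 2) × (2.1 - 5)/(-1 - 5) = -0.016111
L_1(2.1) = (2.1 - (-1))/(2 - (-1)) × (2.1 - 5)/(2 - 5) = 0.998889
L_2(2.1) = (2.1 - (-1))/(5 - (-1)) × (2.1 - 2)/(5 - 2) = 0.017222

P(2.1) = 4×L_0(2.1) + (-10)×L_1(2.1) + 15×L_2(2.1)
P(2.1) = -9.795000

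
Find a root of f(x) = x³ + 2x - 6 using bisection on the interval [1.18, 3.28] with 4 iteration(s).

f(x) = x³ + 2x - 6
Initial interval: [1.18, 3.28]

Iteration 1:
  c_1 = (1.180000 + 3.280000)/2 = 2.230000
  f(c_1) = f(2.230000) = 9.549567
  f(a) × f(c) < 0, new interval: [1.180000, 2.230000]
Iteration 2:
  c_2 = (1.180000 + 2.230000)/2 = 1.705000
  f(c_2) = f(1.705000) = 2.366478
  f(a) × f(c) < 0, new interval: [1.180000, 1.705000]
Iteration 3:
  c_3 = (1.180000 + 1.705000)/2 = 1.442500
  f(c_3) = f(1.442500) = -0.113437
  f(a) × f(c) ≥ 0, new interval: [1.442500, 1.705000]
Iteration 4:
  c_4 = (1.442500 + 1.705000)/2 = 1.573750
  f(c_4) = f(1.573750) = 1.045189
  f(a) × f(c) < 0, new interval: [1.442500, 1.573750]

After 4 iteration(s), the approximation is c_4 = 1.573750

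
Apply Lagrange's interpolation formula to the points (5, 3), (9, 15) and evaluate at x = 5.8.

Lagrange interpolation formula:
P(x) = Σ yᵢ × Lᵢ(x)
where Lᵢ(x) = Π_{j≠i} (x - xⱼ)/(xᵢ - xⱼ)

L_0(5.8) = (5.8 - 9)/(5 - 9) = 0.800000
L_1(5.8) = (5.8 - 5)/(9 - 5) = 0.200000

P(5.8) = 3×L_0(5.8) + 15×L_1(5.8)
P(5.8) = 5.400000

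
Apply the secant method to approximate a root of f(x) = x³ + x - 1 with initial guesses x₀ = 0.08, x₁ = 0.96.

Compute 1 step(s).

f(x) = x³ + x - 1
x₀ = 0.08, x₁ = 0.96

Secant formula: x_{n+1} = x_n - f(x_n)(x_n - x_{n-1})/(f(x_n) - f(x_{n-1}))

Iteration 1:
  f(0.080000) = -0.919488
  f(0.960000) = 0.844736
  x_2 = 0.960000 - 0.844736×(0.960000 - 0.080000)/(0.844736 - (-0.919488))
       = 0.538643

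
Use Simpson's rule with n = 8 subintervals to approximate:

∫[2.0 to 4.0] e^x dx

f(x) = e^x
a = 2.0, b = 4.0, n = 8
h = (b - a)/n = 0.250000

Simpson's rule: (h/3)[f(x₀) + 4f(x₁) + 2f(x₂) + ... + f(xₙ)]

x_0 = 2.0000, f(x_0) = 7.389056, coefficient = 1
x_1 = 2.2500, f(x_1) = 9.487736, coefficient = 4
x_2 = 2.5000, f(x_2) = 12.182494, coefficient = 2
x_3 = 2.7500, f(x_3) = 15.642632, coefficient = 4
x_4 = 3.0000, f(x_4) = 20.085537, coefficient = 2
x_5 = 3.2500, f(x_5) = 25.790340, coefficient = 4
x_6 = 3.5000, f(x_6) = 33.115452, coefficient = 2
x_7 = 3.7500, f(x_7) = 42.521082, coefficient = 4
x_8 = 4.0000, f(x_8) = 54.598150, coefficient = 1

I ≈ (0.250000/3) × 566.521330 = 47.210111
Exact value: 47.209094
Error: 0.001017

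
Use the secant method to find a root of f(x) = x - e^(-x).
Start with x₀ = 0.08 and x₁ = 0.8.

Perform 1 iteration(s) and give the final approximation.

f(x) = x - e^(-x)
x₀ = 0.08, x₁ = 0.8

Secant formula: x_{n+1} = x_n - f(x_n)(x_n - x_{n-1})/(f(x_n) - f(x_{n-1}))

Iteration 1:
  f(0.080000) = -0.843116
  f(0.800000) = 0.350671
  x_2 = 0.800000 - 0.350671×(0.800000 - 0.080000)/(0.350671 - (-0.843116))
       = 0.588502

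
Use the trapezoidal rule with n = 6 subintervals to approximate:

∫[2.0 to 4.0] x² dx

f(x) = x²
a = 2.0, b = 4.0, n = 6
h = (b - a)/n = 0.333333

Trapezoidal rule: (h/2)[f(x₀) + 2f(x₁) + 2f(x₂) + ... + f(xₙ)]

x_0 = 2.0000, f(x_0) = 4.000000, coefficient = 1
x_1 = 2.3333, f(x_1) = 5.444444, coefficient = 2
x_2 = 2.6667, f(x_2) = 7.111111, coefficient = 2
x_3 = 3.0000, f(x_3) = 9.000000, coefficient = 2
x_4 = 3.3333, f(x_4) = 11.111111, coefficient = 2
x_5 = 3.6667, f(x_5) = 13.444444, coefficient = 2
x_6 = 4.0000, f(x_6) = 16.000000, coefficient = 1

I ≈ (0.333333/2) × 112.222222 = 18.703704
Exact value: 18.666667
Error: 0.037037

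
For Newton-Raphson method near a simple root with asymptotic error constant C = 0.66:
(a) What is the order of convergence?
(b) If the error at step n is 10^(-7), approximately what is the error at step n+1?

(a) Newton-Raphson has quadratic (order 2) convergence near simple roots.
    This means |e_{n+1}| ≈ C|e_n|².

(b) With |e_n| = 10^(-7) and C = 0.66:
    |e_{n+1}| ≈ 0.66 × (10^(-7))² = 0.66 × 10^(-14)

(a) 2 (quadratic); (b) |e_{n+1}| ≈ 6.600e-15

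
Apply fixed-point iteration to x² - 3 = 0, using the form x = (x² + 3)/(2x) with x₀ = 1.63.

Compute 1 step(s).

Equation: x² - 3 = 0
Fixed-point form: x = (x² + 3)/(2x)
x₀ = 1.63

x_1 = g(1.630000) = 1.735245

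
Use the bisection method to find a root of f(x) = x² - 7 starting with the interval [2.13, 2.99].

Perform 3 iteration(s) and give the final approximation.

f(x) = x² - 7
Initial interval: [2.13, 2.99]

Iteration 1:
  c_1 = (2.130000 + 2.990000)/2 = 2.560000
  f(c_1) = f(2.560000) = -0.446400
  f(a) × f(c) ≥ 0, new interval: [2.560000, 2.990000]
Iteration 2:
  c_2 = (2.560000 + 2.990000)/2 = 2.775000
  f(c_2) = f(2.775000) = 0.700625
  f(a) × f(c) < 0, new interval: [2.560000, 2.775000]
Iteration 3:
  c_3 = (2.560000 + 2.775000)/2 = 2.667500
  f(c_3) = f(2.667500) = 0.115556
  f(a) × f(c) < 0, new interval: [2.560000, 2.667500]

After 3 iteration(s), the approximation is c_3 = 2.667500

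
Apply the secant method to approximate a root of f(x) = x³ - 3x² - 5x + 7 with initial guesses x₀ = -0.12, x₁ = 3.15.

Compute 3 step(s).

f(x) = x³ - 3x² - 5x + 7
x₀ = -0.12, x₁ = 3.15

Secant formula: x_{n+1} = x_n - f(x_n)(x_n - x_{n-1})/(f(x_n) - f(x_{n-1}))

Iteration 1:
  f(-0.120000) = 7.555072
  f(3.150000) = -7.261625
  x_2 = 3.150000 - (-7.261625)×(3.150000 - (-0.120000))/(-7.261625 - 7.555072)
       = 1.547381
Iteration 2:
  f(3.150000) = -7.261625
  f(1.547381) = -4.215042
  x_3 = 1.547381 - (-4.215042)×(1.547381 - 3.150000)/(-4.215042 - (-7.261625))
       = -0.669890
Iteration 3:
  f(1.547381) = -4.215042
  f(-0.669890) = 8.702577
  x_4 = -0.669890 - 8.702577×(-0.669890 - 1.547381)/(8.702577 - (-4.215042))
       = 0.823882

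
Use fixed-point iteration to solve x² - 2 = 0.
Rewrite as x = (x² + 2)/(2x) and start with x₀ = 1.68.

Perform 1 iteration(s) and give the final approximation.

Equation: x² - 2 = 0
Fixed-point form: x = (x² + 2)/(2x)
x₀ = 1.68

x_1 = g(1.680000) = 1.435238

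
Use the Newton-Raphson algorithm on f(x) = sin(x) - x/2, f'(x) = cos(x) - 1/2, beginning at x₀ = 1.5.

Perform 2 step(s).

f(x) = sin(x) - x/2
f'(x) = cos(x) - 1/2
x₀ = 1.5

Newton-Raphson formula: x_{n+1} = x_n - f(x_n)/f'(x_n)

Iteration 1:
  f(1.500000) = 0.247495
  f'(1.500000) = -0.429263
  x_1 = 1.500000 - 0.247495/(-0.429263) = 2.076558
Iteration 2:
  f(2.076558) = -0.163473
  f'(2.076558) = -0.984474
  x_2 = 2.076558 - (-0.163473)/(-0.984474) = 1.910507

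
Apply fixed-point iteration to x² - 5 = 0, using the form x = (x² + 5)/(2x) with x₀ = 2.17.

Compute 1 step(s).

Equation: x² - 5 = 0
Fixed-point form: x = (x² + 5)/(2x)
x₀ = 2.17

x_1 = g(2.170000) = 2.237074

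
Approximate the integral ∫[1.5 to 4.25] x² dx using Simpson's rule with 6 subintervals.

f(x) = x²
a = 1.5, b = 4.25, n = 6
h = (b - a)/n = 0.458333

Simpson's rule: (h/3)[f(x₀) + 4f(x₁) + 2f(x₂) + ... + f(xₙ)]

x_0 = 1.5000, f(x_0) = 2.250000, coefficient = 1
x_1 = 1.9583, f(x_1) = 3.835069, coefficient = 4
x_2 = 2.4167, f(x_2) = 5.840278, coefficient = 2
x_3 = 2.8750, f(x_3) = 8.265625, coefficient = 4
x_4 = 3.3333, f(x_4) = 11.111111, coefficient = 2
x_5 = 3.7917, f(x_5) = 14.376736, coefficient = 4
x_6 = 4.2500, f(x_6) = 18.062500, coefficient = 1

I ≈ (0.458333/3) × 160.125000 = 24.463542
Exact value: 24.463542
Error: 0.000000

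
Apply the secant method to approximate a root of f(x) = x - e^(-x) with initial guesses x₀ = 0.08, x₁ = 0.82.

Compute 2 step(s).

f(x) = x - e^(-x)
x₀ = 0.08, x₁ = 0.82

Secant formula: x_{n+1} = x_n - f(x_n)(x_n - x_{n-1})/(f(x_n) - f(x_{n-1}))

Iteration 1:
  f(0.080000) = -0.843116
  f(0.820000) = 0.379568
  x_2 = 0.820000 - 0.379568×(0.820000 - 0.080000)/(0.379568 - (-0.843116))
       = 0.590276
Iteration 2:
  f(0.820000) = 0.379568
  f(0.590276) = 0.036101
  x_3 = 0.590276 - 0.036101×(0.590276 - 0.820000)/(0.036101 - 0.379568)
       = 0.566130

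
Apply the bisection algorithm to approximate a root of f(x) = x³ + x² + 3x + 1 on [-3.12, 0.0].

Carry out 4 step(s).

f(x) = x³ + x² + 3x + 1
Initial interval: [-3.12, 0.0]

Iteration 1:
  c_1 = (-3.120000 + 0.000000)/2 = -1.560000
  f(c_1) = f(-1.560000) = -5.042816
  f(a) × f(c) ≥ 0, new interval: [-1.560000, 0.000000]
Iteration 2:
  c_2 = (-1.560000 + 0.000000)/2 = -0.780000
  f(c_2) = f(-0.780000) = -1.206152
  f(a) × f(c) ≥ 0, new interval: [-0.780000, 0.000000]
Iteration 3:
  c_3 = (-0.780000 + 0.000000)/2 = -0.390000
  f(c_3) = f(-0.390000) = -0.077219
  f(a) × f(c) ≥ 0, new interval: [-0.390000, 0.000000]
Iteration 4:
  c_4 = (-0.390000 + 0.000000)/2 = -0.195000
  f(c_4) = f(-0.195000) = 0.445610
  f(a) × f(c) < 0, new interval: [-0.390000, -0.195000]

After 4 iteration(s), the approximation is c_4 = -0.195000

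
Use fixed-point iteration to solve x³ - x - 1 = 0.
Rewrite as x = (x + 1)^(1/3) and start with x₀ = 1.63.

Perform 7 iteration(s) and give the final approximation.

Equation: x³ - x - 1 = 0
Fixed-point form: x = (x + 1)^(1/3)
x₀ = 1.63

x_1 = g(1.630000) = 1.380337
x_2 = g(1.380337) = 1.335200
x_3 = g(1.335200) = 1.326706
x_4 = g(1.326706) = 1.325095
x_5 = g(1.325095) = 1.324790
x_6 = g(1.324790) = 1.324732
x_7 = g(1.324732) = 1.324721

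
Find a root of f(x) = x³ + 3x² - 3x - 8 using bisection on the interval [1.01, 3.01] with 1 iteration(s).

f(x) = x³ + 3x² - 3x - 8
Initial interval: [1.01, 3.01]

Iteration 1:
  c_1 = (1.010000 + 3.010000)/2 = 2.010000
  f(c_1) = f(2.010000) = 6.210901
  f(a) × f(c) < 0, new interval: [1.010000, 2.010000]

After 1 iteration(s), the approximation is c_1 = 2.010000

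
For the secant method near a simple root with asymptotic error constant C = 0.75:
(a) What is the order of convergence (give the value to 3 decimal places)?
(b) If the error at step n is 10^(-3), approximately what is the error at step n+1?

(a) Secant method has superlinear convergence with order φ = (1+√5)/2 ≈ 1.618.
    This means |e_{n+1}| ≈ C|e_n|^1.618.

(b) With |e_n| = 10^(-3) and C = 0.75:
    |e_{n+1}| ≈ 0.75 × (10^(-3))^1.618 = 0.75 × 10^(-4.85)

(a) ≈ 1.618 (golden ratio); (b) |e_{n+1}| ≈ 1.049e-05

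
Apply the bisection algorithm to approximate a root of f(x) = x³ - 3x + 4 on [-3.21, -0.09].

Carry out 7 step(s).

f(x) = x³ - 3x + 4
Initial interval: [-3.21, -0.09]

Iteration 1:
  c_1 = (-3.210000 + (-0.090000))/2 = -1.650000
  f(c_1) = f(-1.650000) = 4.457875
  f(a) × f(c) < 0, new interval: [-3.210000, -1.650000]
Iteration 2:
  c_2 = (-3.210000 + (-1.650000))/2 = -2.430000
  f(c_2) = f(-2.430000) = -3.058907
  f(a) × f(c) ≥ 0, new interval: [-2.430000, -1.650000]
Iteration 3:
  c_3 = (-2.430000 + (-1.650000))/2 = -2.040000
  f(c_3) = f(-2.040000) = 1.630336
  f(a) × f(c) < 0, new interval: [-2.430000, -2.040000]
Iteration 4:
  c_4 = (-2.430000 + (-2.040000))/2 = -2.235000
  f(c_4) = f(-2.235000) = -0.459328
  f(a) × f(c) ≥ 0, new interval: [-2.235000, -2.040000]
Iteration 5:
  c_5 = (-2.235000 + (-2.040000))/2 = -2.137500
  f(c_5) = f(-2.137500) = 0.646463
  f(a) × f(c) < 0, new interval: [-2.235000, -2.137500]
Iteration 6:
  c_6 = (-2.235000 + (-2.137500))/2 = -2.186250
  f(c_6) = f(-2.186250) = 0.109155
  f(a) × f(c) < 0, new interval: [-2.235000, -2.186250]
Iteration 7:
  c_7 = (-2.235000 + (-2.186250))/2 = -2.210625
  f(c_7) = f(-2.210625) = -0.171146
  f(a) × f(c) ≥ 0, new interval: [-2.210625, -2.186250]

After 7 iteration(s), the approximation is c_7 = -2.210625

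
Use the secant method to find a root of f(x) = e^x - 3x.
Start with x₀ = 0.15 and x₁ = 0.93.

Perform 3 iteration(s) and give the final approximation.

f(x) = e^x - 3x
x₀ = 0.15, x₁ = 0.93

Secant formula: x_{n+1} = x_n - f(x_n)(x_n - x_{n-1})/(f(x_n) - f(x_{n-1}))

Iteration 1:
  f(0.150000) = 0.711834
  f(0.930000) = -0.255491
  x_2 = 0.930000 - (-0.255491)×(0.930000 - 0.150000)/(-0.255491 - 0.711834)
       = 0.723986
Iteration 2:
  f(0.930000) = -0.255491
  f(0.723986) = -0.109319
  x_3 = 0.723986 - (-0.109319)×(0.723986 - 0.930000)/(-0.109319 - (-0.255491))
       = 0.569911
Iteration 3:
  f(0.723986) = -0.109319
  f(0.569911) = 0.058376
  x_4 = 0.569911 - 0.058376×(0.569911 - 0.723986)/(0.058376 - (-0.109319))
       = 0.623546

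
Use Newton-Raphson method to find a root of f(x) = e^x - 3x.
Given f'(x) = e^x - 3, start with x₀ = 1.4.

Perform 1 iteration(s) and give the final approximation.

f(x) = e^x - 3x
f'(x) = e^x - 3
x₀ = 1.4

Newton-Raphson formula: x_{n+1} = x_n - f(x_n)/f'(x_n)

Iteration 1:
  f(1.400000) = -0.144800
  f'(1.400000) = 1.055200
  x_1 = 1.400000 - (-0.144800)/1.055200 = 1.537225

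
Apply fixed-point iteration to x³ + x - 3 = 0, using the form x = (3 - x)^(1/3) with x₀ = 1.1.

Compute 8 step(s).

Equation: x³ + x - 3 = 0
Fixed-point form: x = (3 - x)^(1/3)
x₀ = 1.1

x_1 = g(1.100000) = 1.238562
x_2 = g(1.238562) = 1.207691
x_3 = g(1.207691) = 1.214705
x_4 = g(1.214705) = 1.213119
x_5 = g(1.213119) = 1.213478
x_6 = g(1.213478) = 1.213397
x_7 = g(1.213397) = 1.213415
x_8 = g(1.213415) = 1.213411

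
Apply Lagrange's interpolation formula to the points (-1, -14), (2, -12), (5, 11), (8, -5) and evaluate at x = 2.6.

Lagrange interpolation formula:
P(x) = Σ yᵢ × Lᵢ(x)
where Lᵢ(x) = Π_{j≠i} (x - xⱼ)/(xᵢ - xⱼ)

L_0(2.6) = (2.6 - 2)/(-1 - 2) × (2.6 - 5)/(-1 - 5) × (2.6 - 8)/(-1 - 8) = -0.048000
L_1(2.6) = (2.6 - (-1))/(2 - (-1)) × (2.6 - 5)/(2 - 5) × (2.6 - 8)/(2 - 8) = 0.864000
L_2(2.6) = (2.6 - (-1))/(5 - (-1)) × (2.6 - 2)/(5 - 2) × (2.6 - 8)/(5 - 8) = 0.216000
L_3(2.6) = (2.6 - (-1))/(8 - (-1)) × (2.6 - 2)/(8 - 2) × (2.6 - 5)/(8 - 5) = -0.032000

P(2.6) = (-14)×L_0(2.6) + (-12)×L_1(2.6) + 11×L_2(2.6) + (-5)×L_3(2.6)
P(2.6) = -7.160000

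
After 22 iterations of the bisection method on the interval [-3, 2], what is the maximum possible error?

Bisection error bound: |error| ≤ (b-a)/2^n
|error| ≤ (2 - (-3))/2^22 = 5/2^22
|error| ≤ 0.0000011921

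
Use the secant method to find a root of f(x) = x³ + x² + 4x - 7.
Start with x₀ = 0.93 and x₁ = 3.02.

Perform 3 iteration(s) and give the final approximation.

f(x) = x³ + x² + 4x - 7
x₀ = 0.93, x₁ = 3.02

Secant formula: x_{n+1} = x_n - f(x_n)(x_n - x_{n-1})/(f(x_n) - f(x_{n-1}))

Iteration 1:
  f(0.930000) = -1.610743
  f(3.020000) = 41.744008
  x_2 = 3.020000 - 41.744008×(3.020000 - 0.930000)/(41.744008 - (-1.610743))
       = 1.007649
Iteration 2:
  f(3.020000) = 41.744008
  f(1.007649) = -0.930925
  x_3 = 1.007649 - (-0.930925)×(1.007649 - 3.020000)/(-0.930925 - 41.744008)
       = 1.051547
Iteration 3:
  f(1.007649) = -0.930925
  f(1.051547) = -0.525311
  x_4 = 1.051547 - (-0.525311)×(1.051547 - 1.007649)/(-0.525311 - (-0.930925))
       = 1.108400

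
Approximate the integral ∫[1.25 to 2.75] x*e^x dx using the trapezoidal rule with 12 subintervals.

f(x) = x*e^x
a = 1.25, b = 2.75, n = 12
h = (b - a)/n = 0.125000

Trapezoidal rule: (h/2)[f(x₀) + 2f(x₁) + 2f(x₂) + ... + f(xₙ)]

x_0 = 1.2500, f(x_0) = 4.362929, coefficient = 1
x_1 = 1.3750, f(x_1) = 5.438230, coefficient = 2
x_2 = 1.5000, f(x_2) = 6.722534, coefficient = 2
x_3 = 1.6250, f(x_3) = 8.252431, coefficient = 2
x_4 = 1.7500, f(x_4) = 10.070555, coefficient = 2
x_5 = 1.8750, f(x_5) = 12.226536, coefficient = 2
x_6 = 2.0000, f(x_6) = 14.778112, coefficient = 2
x_7 = 2.1250, f(x_7) = 17.792407, coefficient = 2
x_8 = 2.2500, f(x_8) = 21.347406, coefficient = 2
x_9 = 2.3750, f(x_9) = 25.533656, coefficient = 2
x_10 = 2.5000, f(x_10) = 30.456235, coefficient = 2
x_11 = 2.6250, f(x_11) = 36.237007, coefficient = 2
x_12 = 2.7500, f(x_12) = 43.017238, coefficient = 1

I ≈ (0.125000/2) × 425.090384 = 26.568149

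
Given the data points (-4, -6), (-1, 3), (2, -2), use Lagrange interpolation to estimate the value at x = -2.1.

Lagrange interpolation formula:
P(x) = Σ yᵢ × Lᵢ(x)
where Lᵢ(x) = Π_{j≠i} (x - xⱼ)/(xᵢ - xⱼ)

L_0(-2.1) = (-2.1 - (-1))/(-4 - (-1)) × (-2.1 - 2)/(-4 - 2) = 0.250556
L_1(-2.1) = (-2.1 - (-4))/(-1 - (-4)) × (-2.1 - 2)/(-1 - 2) = 0.865556
L_2(-2.1) = (-2.1 - (-4))/(2 - (-4)) × (-2.1 - (-1))/(2 - (-1)) = -0.116111

P(-2.1) = (-6)×L_0(-2.1) + 3×L_1(-2.1) + (-2)×L_2(-2.1)
P(-2.1) = 1.325556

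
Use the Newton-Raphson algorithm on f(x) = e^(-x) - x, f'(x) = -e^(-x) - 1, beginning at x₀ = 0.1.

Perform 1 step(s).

f(x) = e^(-x) - x
f'(x) = -e^(-x) - 1
x₀ = 0.1

Newton-Raphson formula: x_{n+1} = x_n - f(x_n)/f'(x_n)

Iteration 1:
  f(0.100000) = 0.804837
  f'(0.100000) = -1.904837
  x_1 = 0.100000 - 0.804837/(-1.904837) = 0.522523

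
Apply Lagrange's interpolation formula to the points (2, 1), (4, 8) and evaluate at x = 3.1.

Lagrange interpolation formula:
P(x) = Σ yᵢ × Lᵢ(x)
where Lᵢ(x) = Π_{j≠i} (x - xⱼ)/(xᵢ - xⱼ)

L_0(3.1) = (3.1 - 4)/(2 - 4) = 0.450000
L_1(3.1) = (3.1 - 2)/(4 - 2) = 0.550000

P(3.1) = 1×L_0(3.1) + 8×L_1(3.1)
P(3.1) = 4.850000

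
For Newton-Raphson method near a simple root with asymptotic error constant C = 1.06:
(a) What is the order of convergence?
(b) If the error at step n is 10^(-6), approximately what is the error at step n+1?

(a) Newton-Raphson has quadratic (order 2) convergence near simple roots.
    This means |e_{n+1}| ≈ C|e_n|².

(b) With |e_n| = 10^(-6) and C = 1.06:
    |e_{n+1}| ≈ 1.06 × (10^(-6))² = 1.06 × 10^(-12)

(a) 2 (quadratic); (b) |e_{n+1}| ≈ 1.060e-12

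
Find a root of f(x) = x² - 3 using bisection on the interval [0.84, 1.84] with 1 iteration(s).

f(x) = x² - 3
Initial interval: [0.84, 1.84]

Iteration 1:
  c_1 = (0.840000 + 1.840000)/2 = 1.340000
  f(c_1) = f(1.340000) = -1.204400
  f(a) × f(c) ≥ 0, new interval: [1.340000, 1.840000]

After 1 iteration(s), the approximation is c_1 = 1.340000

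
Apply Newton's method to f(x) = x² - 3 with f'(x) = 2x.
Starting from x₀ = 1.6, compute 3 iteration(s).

f(x) = x² - 3
f'(x) = 2x
x₀ = 1.6

Newton-Raphson formula: x_{n+1} = x_n - f(x_n)/f'(x_n)

Iteration 1:
  f(1.600000) = -0.440000
  f'(1.600000) = 3.200000
  x_1 = 1.600000 - (-0.440000)/3.200000 = 1.737500
Iteration 2:
  f(1.737500) = 0.018906
  f'(1.737500) = 3.475000
  x_2 = 1.737500 - 0.018906/3.475000 = 1.732059
Iteration 3:
  f(1.732059) = 0.000030
  f'(1.732059) = 3.464119
  x_3 = 1.732059 - 0.000030/3.464119 = 1.732051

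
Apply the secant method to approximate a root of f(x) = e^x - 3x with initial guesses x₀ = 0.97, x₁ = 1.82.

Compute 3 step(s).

f(x) = e^x - 3x
x₀ = 0.97, x₁ = 1.82

Secant formula: x_{n+1} = x_n - f(x_n)(x_n - x_{n-1})/(f(x_n) - f(x_{n-1}))

Iteration 1:
  f(0.970000) = -0.272056
  f(1.820000) = 0.711858
  x_2 = 1.820000 - 0.711858×(1.820000 - 0.970000)/(0.711858 - (-0.272056))
       = 1.205028
Iteration 2:
  f(1.820000) = 0.711858
  f(1.205028) = -0.278232
  x_3 = 1.205028 - (-0.278232)×(1.205028 - 1.820000)/(-0.278232 - 0.711858)
       = 1.377845
Iteration 3:
  f(1.205028) = -0.278232
  f(1.377845) = -0.167190
  x_4 = 1.377845 - (-0.167190)×(1.377845 - 1.205028)/(-0.167190 - (-0.278232))
       = 1.638048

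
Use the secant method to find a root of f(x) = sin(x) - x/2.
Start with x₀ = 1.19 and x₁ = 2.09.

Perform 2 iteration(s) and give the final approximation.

f(x) = sin(x) - x/2
x₀ = 1.19, x₁ = 2.09

Secant formula: x_{n+1} = x_n - f(x_n)(x_n - x_{n-1})/(f(x_n) - f(x_{n-1}))

Iteration 1:
  f(1.190000) = 0.333369
  f(2.090000) = -0.176785
  x_2 = 2.090000 - (-0.176785)×(2.090000 - 1.190000)/(-0.176785 - 0.333369)
       = 1.778120
Iteration 2:
  f(2.090000) = -0.176785
  f(1.778120) = 0.089525
  x_3 = 1.778120 - 0.089525×(1.778120 - 2.090000)/(0.089525 - (-0.176785))
       = 1.882964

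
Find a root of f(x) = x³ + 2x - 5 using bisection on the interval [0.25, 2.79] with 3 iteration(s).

f(x) = x³ + 2x - 5
Initial interval: [0.25, 2.79]

Iteration 1:
  c_1 = (0.250000 + 2.790000)/2 = 1.520000
  f(c_1) = f(1.520000) = 1.551808
  f(a) × f(c) < 0, new interval: [0.250000, 1.520000]
Iteration 2:
  c_2 = (0.250000 + 1.520000)/2 = 0.885000
  f(c_2) = f(0.885000) = -2.536846
  f(a) × f(c) ≥ 0, new interval: [0.885000, 1.520000]
Iteration 3:
  c_3 = (0.885000 + 1.520000)/2 = 1.202500
  f(c_3) = f(1.202500) = -0.856177
  f(a) × f(c) ≥ 0, new interval: [1.202500, 1.520000]

After 3 iteration(s), the approximation is c_3 = 1.202500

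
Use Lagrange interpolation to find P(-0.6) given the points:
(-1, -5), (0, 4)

Lagrange interpolation formula:
P(x) = Σ yᵢ × Lᵢ(x)
where Lᵢ(x) = Π_{j≠i} (x - xⱼ)/(xᵢ - xⱼ)

L_0(-0.6) = (-0.6 - 0)/(-1 - 0) = 0.600000
L_1(-0.6) = (-0.6 - (-1))/(0 - (-1)) = 0.400000

P(-0.6) = (-5)×L_0(-0.6) + 4×L_1(-0.6)
P(-0.6) = -1.400000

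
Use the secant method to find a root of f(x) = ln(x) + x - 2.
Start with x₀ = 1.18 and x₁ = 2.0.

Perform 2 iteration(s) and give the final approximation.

f(x) = ln(x) + x - 2
x₀ = 1.18, x₁ = 2.0

Secant formula: x_{n+1} = x_n - f(x_n)(x_n - x_{n-1})/(f(x_n) - f(x_{n-1}))

Iteration 1:
  f(1.180000) = -0.654486
  f(2.000000) = 0.693147
  x_2 = 2.000000 - 0.693147×(2.000000 - 1.180000)/(0.693147 - (-0.654486))
       = 1.578238
Iteration 2:
  f(2.000000) = 0.693147
  f(1.578238) = 0.034547
  x_3 = 1.578238 - 0.034547×(1.578238 - 2.000000)/(0.034547 - 0.693147)
       = 1.556114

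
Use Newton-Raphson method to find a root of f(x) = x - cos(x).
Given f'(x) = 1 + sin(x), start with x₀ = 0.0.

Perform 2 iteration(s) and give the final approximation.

f(x) = x - cos(x)
f'(x) = 1 + sin(x)
x₀ = 0.0

Newton-Raphson formula: x_{n+1} = x_n - f(x_n)/f'(x_n)

Iteration 1:
  f(0.000000) = -1.000000
  f'(0.000000) = 1.000000
  x_1 = 0.000000 - (-1.000000)/1.000000 = 1.000000
Iteration 2:
  f(1.000000) = 0.459698
  f'(1.000000) = 1.841471
  x_2 = 1.000000 - 0.459698/1.841471 = 0.750364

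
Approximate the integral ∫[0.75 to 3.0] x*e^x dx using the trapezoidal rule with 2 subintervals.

f(x) = x*e^x
a = 0.75, b = 3.0, n = 2
h = (b - a)/n = 1.125000

Trapezoidal rule: (h/2)[f(x₀) + 2f(x₁) + 2f(x₂) + ... + f(xₙ)]

x_0 = 0.7500, f(x_0) = 1.587750, coefficient = 1
x_1 = 1.8750, f(x_1) = 12.226536, coefficient = 2
x_2 = 3.0000, f(x_2) = 60.256611, coefficient = 1

I ≈ (1.125000/2) × 86.297432 = 48.542306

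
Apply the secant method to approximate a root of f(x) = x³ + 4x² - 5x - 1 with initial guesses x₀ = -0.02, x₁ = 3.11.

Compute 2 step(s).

f(x) = x³ + 4x² - 5x - 1
x₀ = -0.02, x₁ = 3.11

Secant formula: x_{n+1} = x_n - f(x_n)(x_n - x_{n-1})/(f(x_n) - f(x_{n-1}))

Iteration 1:
  f(-0.020000) = -0.898408
  f(3.110000) = 52.218631
  x_2 = 3.110000 - 52.218631×(3.110000 - (-0.020000))/(52.218631 - (-0.898408))
       = 0.032940
Iteration 2:
  f(3.110000) = 52.218631
  f(0.032940) = -1.160324
  x_3 = 0.032940 - (-1.160324)×(0.032940 - 3.110000)/(-1.160324 - 52.218631)
       = 0.099828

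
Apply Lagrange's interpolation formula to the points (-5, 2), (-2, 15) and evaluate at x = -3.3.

Lagrange interpolation formula:
P(x) = Σ yᵢ × Lᵢ(x)
where Lᵢ(x) = Π_{j≠i} (x - xⱼ)/(xᵢ - xⱼ)

L_0(-3.3) = (-3.3 - (-2))/(-5 - (-2)) = 0.433333
L_1(-3.3) = (-3.3 - (-5))/(-2 - (-5)) = 0.566667

P(-3.3) = 2×L_0(-3.3) + 15×L_1(-3.3)
P(-3.3) = 9.366667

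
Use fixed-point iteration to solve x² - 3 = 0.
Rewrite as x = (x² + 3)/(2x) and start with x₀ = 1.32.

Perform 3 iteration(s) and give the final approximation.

Equation: x² - 3 = 0
Fixed-point form: x = (x² + 3)/(2x)
x₀ = 1.32

x_1 = g(1.320000) = 1.796364
x_2 = g(1.796364) = 1.733202
x_3 = g(1.733202) = 1.732051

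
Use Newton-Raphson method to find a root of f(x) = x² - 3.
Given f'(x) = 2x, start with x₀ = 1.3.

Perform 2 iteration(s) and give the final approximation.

f(x) = x² - 3
f'(x) = 2x
x₀ = 1.3

Newton-Raphson formula: x_{n+1} = x_n - f(x_n)/f'(x_n)

Iteration 1:
  f(1.300000) = -1.310000
  f'(1.300000) = 2.600000
  x_1 = 1.300000 - (-1.310000)/2.600000 = 1.803846
Iteration 2:
  f(1.803846) = 0.253861
  f'(1.803846) = 3.607692
  x_2 = 1.803846 - 0.253861/3.607692 = 1.733480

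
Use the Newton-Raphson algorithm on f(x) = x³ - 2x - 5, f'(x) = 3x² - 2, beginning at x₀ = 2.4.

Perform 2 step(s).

f(x) = x³ - 2x - 5
f'(x) = 3x² - 2
x₀ = 2.4

Newton-Raphson formula: x_{n+1} = x_n - f(x_n)/f'(x_n)

Iteration 1:
  f(2.400000) = 4.024000
  f'(2.400000) = 15.280000
  x_1 = 2.400000 - 4.024000/15.280000 = 2.136649
Iteration 2:
  f(2.136649) = 0.481082
  f'(2.136649) = 11.695810
  x_2 = 2.136649 - 0.481082/11.695810 = 2.095516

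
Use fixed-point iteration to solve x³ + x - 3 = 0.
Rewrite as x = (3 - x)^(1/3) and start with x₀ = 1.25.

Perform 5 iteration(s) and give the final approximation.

Equation: x³ + x - 3 = 0
Fixed-point form: x = (3 - x)^(1/3)
x₀ = 1.25

x_1 = g(1.250000) = 1.205071
x_2 = g(1.205071) = 1.215297
x_3 = g(1.215297) = 1.212985
x_4 = g(1.212985) = 1.213508
x_5 = g(1.213508) = 1.213390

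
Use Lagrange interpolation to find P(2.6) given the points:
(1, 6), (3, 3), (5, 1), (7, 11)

Lagrange interpolation formula:
P(x) = Σ yᵢ × Lᵢ(x)
where Lᵢ(x) = Π_{j≠i} (x - xⱼ)/(xᵢ - xⱼ)

L_0(2.6) = (2.6 - 3)/(1 - 3) × (2.6 - 5)/(1 - 5) × (2.6 - 7)/(1 - 7) = 0.088000
L_1(2.6) = (2.6 - 1)/(3 - 1) × (2.6 - 5)/(3 - 5) × (2.6 - 7)/(3 - 7) = 1.056000
L_2(2.6) = (2.6 - 1)/(5 - 1) × (2.6 - 3)/(5 - 3) × (2.6 - 7)/(5 - 7) = -0.176000
L_3(2.6) = (2.6 - 1)/(7 - 1) × (2.6 - 3)/(7 - 3) × (2.6 - 5)/(7 - 5) = 0.032000

P(2.6) = 6×L_0(2.6) + 3×L_1(2.6) + 1×L_2(2.6) + 11×L_3(2.6)
P(2.6) = 3.872000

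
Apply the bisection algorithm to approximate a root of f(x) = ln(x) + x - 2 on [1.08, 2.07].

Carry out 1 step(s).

f(x) = ln(x) + x - 2
Initial interval: [1.08, 2.07]

Iteration 1:
  c_1 = (1.080000 + 2.070000)/2 = 1.575000
  f(c_1) = f(1.575000) = 0.029255
  f(a) × f(c) < 0, new interval: [1.080000, 1.575000]

After 1 iteration(s), the approximation is c_1 = 1.575000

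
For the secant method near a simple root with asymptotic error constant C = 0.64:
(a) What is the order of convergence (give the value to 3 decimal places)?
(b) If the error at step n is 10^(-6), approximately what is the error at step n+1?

(a) Secant method has superlinear convergence with order φ = (1+√5)/2 ≈ 1.618.
    This means |e_{n+1}| ≈ C|e_n|^1.618.

(b) With |e_n| = 10^(-6) and C = 0.64:
    |e_{n+1}| ≈ 0.64 × (10^(-6))^1.618 = 0.64 × 10^(-9.71)

(a) ≈ 1.618 (golden ratio); (b) |e_{n+1}| ≈ 1.253e-10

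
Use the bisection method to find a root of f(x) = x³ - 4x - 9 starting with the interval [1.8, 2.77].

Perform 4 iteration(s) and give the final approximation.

f(x) = x³ - 4x - 9
Initial interval: [1.8, 2.77]

Iteration 1:
  c_1 = (1.800000 + 2.770000)/2 = 2.285000
  f(c_1) = f(2.285000) = -6.209501
  f(a) × f(c) ≥ 0, new interval: [2.285000, 2.770000]
Iteration 2:
  c_2 = (2.285000 + 2.770000)/2 = 2.527500
  f(c_2) = f(2.527500) = -2.963682
  f(a) × f(c) ≥ 0, new interval: [2.527500, 2.770000]
Iteration 3:
  c_3 = (2.527500 + 2.770000)/2 = 2.648750
  f(c_3) = f(2.648750) = -1.011697
  f(a) × f(c) ≥ 0, new interval: [2.648750, 2.770000]
Iteration 4:
  c_4 = (2.648750 + 2.770000)/2 = 2.709375
  f(c_4) = f(2.709375) = 0.051244
  f(a) × f(c) < 0, new interval: [2.648750, 2.709375]

After 4 iteration(s), the approximation is c_4 = 2.709375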